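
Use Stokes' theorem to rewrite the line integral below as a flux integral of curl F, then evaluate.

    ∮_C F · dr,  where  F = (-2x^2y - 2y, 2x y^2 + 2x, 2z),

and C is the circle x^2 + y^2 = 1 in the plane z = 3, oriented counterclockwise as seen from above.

Let S be the flat disk x^2 + y^2 ≤ 1 in the plane z = 3, with upward unit normal n̂ = ẑ. By Stokes' theorem,

    ∮_C F · dr = ∬_S (∇ × F) · n̂ dS = ∬_D (curl F)_z dA,

where D is the disk x^2 + y^2 ≤ 1.

Compute the curl of F = (-2x^2y - 2y, 2x y^2 + 2x, 2z):
    (∇ × F)_x = ∂F_z/∂y - ∂F_y/∂z = 0,
    (∇ × F)_y = ∂F_x/∂z - ∂F_z/∂x = 0,
    (∇ × F)_z = ∂F_y/∂x - ∂F_x/∂y = 2x^2 + 2y^2 + 4.

On z = 3, (curl F)_z = 2x^2 + 2y^2 + 4.

Convert to polar (x = r cos θ, y = r sin θ, dA = r dr dθ); the integrand becomes 2r^2 + 4, so

    ∬_D (curl F)_z dA = ∫_0^{2π} ∫_0^{1} (2r^2 + 4) · r dr dθ.

Inner (r from 0 to 1): 5/2.
Outer (θ from 0 to 2π): 5π.

Therefore ∮_C F · dr = 5π.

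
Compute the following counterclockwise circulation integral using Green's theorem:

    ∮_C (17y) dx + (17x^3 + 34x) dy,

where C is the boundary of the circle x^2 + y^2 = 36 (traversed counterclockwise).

Green's theorem converts the closed line integral into a double integral over the enclosed region D:

    ∮_C P dx + Q dy = ∬_D (∂Q/∂x - ∂P/∂y) dA.

Here P = 17y, Q = 17x^3 + 34x, so

    ∂Q/∂x = 51x^2 + 34,    ∂P/∂y = 17,
    ∂Q/∂x - ∂P/∂y = 51x^2 + 17.

D is the region x^2 + y^2 ≤ 36. Evaluating the double integral:

In polar coordinates (x = r cos θ, y = r sin θ, dA = r dr dθ) the integrand becomes 51r^2cos(θ)^2 + 17, so

    ∬_D (51x^2 + 17) dA = ∫_0^{2π} ∫_0^{6} (51r^2cos(θ)^2 + 17) · r dr dθ.

Inner (r from 0 to 6): 16524cos(θ)^2 + 306.
Outer (θ from 0 to 2π): 17136π.

Therefore ∮_C P dx + Q dy = 17136π.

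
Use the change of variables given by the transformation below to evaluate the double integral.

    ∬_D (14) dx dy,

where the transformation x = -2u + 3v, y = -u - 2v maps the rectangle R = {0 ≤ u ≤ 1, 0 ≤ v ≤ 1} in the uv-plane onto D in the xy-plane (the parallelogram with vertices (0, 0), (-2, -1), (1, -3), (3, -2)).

Compute the Jacobian determinant of (x, y) with respect to (u, v):

    ∂(x,y)/∂(u,v) = | -2  3 | = (-2)(-2) - (3)(-1) = 7.
                   | -1  -2 |

Its absolute value is |J| = 7 (the area scaling factor).

Substituting x = -2u + 3v, y = -u - 2v into the integrand,

    14 → 14,

so the integral becomes

    ∬_R (14) · |J| du dv = ∫_0^1 ∫_0^1 (98) dv du.

Inner (v): 98.
Outer (u): 98.

Therefore ∬_D (14) dx dy = 98.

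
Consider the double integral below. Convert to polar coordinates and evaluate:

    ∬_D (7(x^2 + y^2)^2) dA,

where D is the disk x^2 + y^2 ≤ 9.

The region D is 0 ≤ r ≤ 3, 0 ≤ θ ≤ 2π in polar coordinates, where x = r cos(θ), y = r sin(θ), and dA = r dr dθ.

Under the substitution, the integrand becomes 7r^4, so

    ∬_D (7(x^2 + y^2)^2) dA = ∫_{0}^{2π} ∫_{0}^{3} (7r^4) · r dr dθ.

Inner integral (in r): ∫_{0}^{3} (7r^4) · r dr = 1701/2.

Outer integral (in θ): ∫_{0}^{2π} (1701/2) dθ = 1701π.

Therefore ∬_D (7(x^2 + y^2)^2) dA = 1701π.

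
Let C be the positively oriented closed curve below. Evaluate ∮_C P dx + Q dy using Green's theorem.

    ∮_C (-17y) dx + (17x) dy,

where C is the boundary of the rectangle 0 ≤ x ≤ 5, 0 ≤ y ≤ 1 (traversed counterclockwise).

Green's theorem converts the closed line integral into a double integral over the enclosed region D:

    ∮_C P dx + Q dy = ∬_D (∂Q/∂x - ∂P/∂y) dA.

Here P = -17y, Q = 17x, so

    ∂Q/∂x = 17,    ∂P/∂y = -17,
    ∂Q/∂x - ∂P/∂y = 34.

D is the region 0 ≤ x ≤ 5, 0 ≤ y ≤ 1. Evaluating the double integral:

    ∬_D (34) dA = ∫_0^{5} ∫_0^{1} (34) dy dx.

Inner (y from 0 to 1): 34.
Outer (x from 0 to 5): 170.

Therefore ∮_C P dx + Q dy = 170.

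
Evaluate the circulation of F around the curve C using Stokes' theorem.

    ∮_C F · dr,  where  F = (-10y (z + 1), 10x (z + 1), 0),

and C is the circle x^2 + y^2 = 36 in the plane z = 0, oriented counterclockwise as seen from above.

Let S be the flat disk x^2 + y^2 ≤ 36 in the plane z = 0, with upward unit normal n̂ = ẑ. By Stokes' theorem,

    ∮_C F · dr = ∬_S (∇ × F) · n̂ dS = ∬_D (curl F)_z dA,

where D is the disk x^2 + y^2 ≤ 36.

Compute the curl of F = (-10y (z + 1), 10x (z + 1), 0):
    (∇ × F)_x = ∂F_z/∂y - ∂F_y/∂z = -10x,
    (∇ × F)_y = ∂F_x/∂z - ∂F_z/∂x = -10y,
    (∇ × F)_z = ∂F_y/∂x - ∂F_x/∂y = 20z + 20.

On z = 0, (curl F)_z = 20.

Convert to polar (x = r cos θ, y = r sin θ, dA = r dr dθ); the integrand becomes 20, so

    ∬_D (curl F)_z dA = ∫_0^{2π} ∫_0^{6} (20) · r dr dθ.

Inner (r from 0 to 6): 360.
Outer (θ from 0 to 2π): 720π.

Therefore ∮_C F · dr = 720π.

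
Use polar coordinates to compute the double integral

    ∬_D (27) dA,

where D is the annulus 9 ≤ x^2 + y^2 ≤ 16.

The region D is 3 ≤ r ≤ 4, 0 ≤ θ ≤ 2π in polar coordinates, where x = r cos(θ), y = r sin(θ), and dA = r dr dθ.

Under the substitution, the integrand becomes 27, so

    ∬_D (27) dA = ∫_{0}^{2π} ∫_{3}^{4} (27) · r dr dθ.

Inner integral (in r): ∫_{3}^{4} (27) · r dr = 189/2.

Outer integral (in θ): ∫_{0}^{2π} (189/2) dθ = 189π.

Therefore ∬_D (27) dA = 189π.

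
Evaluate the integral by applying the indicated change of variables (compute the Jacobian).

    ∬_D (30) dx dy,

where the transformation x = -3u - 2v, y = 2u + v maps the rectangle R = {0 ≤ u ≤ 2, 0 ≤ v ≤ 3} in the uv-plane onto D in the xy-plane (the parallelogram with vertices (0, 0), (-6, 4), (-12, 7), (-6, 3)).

Compute the Jacobian determinant of (x, y) with respect to (u, v):

    ∂(x,y)/∂(u,v) = | -3  -2 | = (-3)(1) - (-2)(2) = 1.
                   | 2  1 |

Its absolute value is |J| = 1 (the area scaling factor).

Substituting x = -3u - 2v, y = 2u + v into the integrand,

    30 → 30,

so the integral becomes

    ∬_R (30) · |J| du dv = ∫_0^2 ∫_0^3 (30) dv du.

Inner (v): 90.
Outer (u): 180.

Therefore ∬_D (30) dx dy = 180.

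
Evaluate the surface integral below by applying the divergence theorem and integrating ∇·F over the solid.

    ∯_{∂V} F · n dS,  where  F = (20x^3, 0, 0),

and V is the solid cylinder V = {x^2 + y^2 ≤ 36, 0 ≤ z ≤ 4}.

By the divergence theorem,

    ∯_{∂V} F · n dS = ∭_V (∇ · F) dV.

Compute the divergence:
    ∇ · F = ∂F_x/∂x + ∂F_y/∂y + ∂F_z/∂z = 60x^2 + 0 + 0 = 60x^2.

In cylindrical coordinates, x = r cos(θ), y = r sin(θ), z = z, dV = r dr dθ dz, with 0 ≤ r ≤ 6, 0 ≤ θ ≤ 2π, 0 ≤ z ≤ 4.

The integrand, after substitution and multiplying by the volume element, becomes (60r^2cos(θ)^2) · r, so

    ∭_V (∇·F) dV = ∫_0^{2π} ∫_0^{6} ∫_0^{4} (60r^2cos(θ)^2) · r dz dr dθ.

Inner (z from 0 to 4): 240r^3cos(θ)^2.
Middle (r from 0 to 6): 77760cos(θ)^2.
Outer (θ from 0 to 2π): 77760π.

Therefore ∯_{∂V} F · n dS = 77760π.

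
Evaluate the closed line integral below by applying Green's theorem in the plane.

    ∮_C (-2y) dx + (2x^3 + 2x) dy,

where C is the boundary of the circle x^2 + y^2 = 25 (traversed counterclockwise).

Green's theorem converts the closed line integral into a double integral over the enclosed region D:

    ∮_C P dx + Q dy = ∬_D (∂Q/∂x - ∂P/∂y) dA.

Here P = -2y, Q = 2x^3 + 2x, so

    ∂Q/∂x = 6x^2 + 2,    ∂P/∂y = -2,
    ∂Q/∂x - ∂P/∂y = 6x^2 + 4.

D is the region x^2 + y^2 ≤ 25. Evaluating the double integral:

In polar coordinates (x = r cos θ, y = r sin θ, dA = r dr dθ) the integrand becomes 6r^2cos(θ)^2 + 4, so

    ∬_D (6x^2 + 4) dA = ∫_0^{2π} ∫_0^{5} (6r^2cos(θ)^2 + 4) · r dr dθ.

Inner (r from 0 to 5): 1875cos(θ)^2/2 + 50.
Outer (θ from 0 to 2π): 2075π/2.

Therefore ∮_C P dx + Q dy = 2075π/2.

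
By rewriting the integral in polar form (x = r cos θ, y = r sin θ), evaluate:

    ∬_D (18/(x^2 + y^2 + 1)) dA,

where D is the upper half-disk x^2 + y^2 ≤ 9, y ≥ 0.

The region D is 0 ≤ r ≤ 3, 0 ≤ θ ≤ π in polar coordinates, where x = r cos(θ), y = r sin(θ), and dA = r dr dθ.

Under the substitution, the integrand becomes 18/(r^2 + 1), so

    ∬_D (18/(x^2 + y^2 + 1)) dA = ∫_{0}^{π} ∫_{0}^{3} (18/(r^2 + 1)) · r dr dθ.

Inner integral (in r): ∫_{0}^{3} (18/(r^2 + 1)) · r dr = log(1000000000).

Outer integral (in θ): ∫_{0}^{π} (log(1000000000)) dθ = log(1000000000^π).

Therefore ∬_D (18/(x^2 + y^2 + 1)) dA = log(1000000000^π).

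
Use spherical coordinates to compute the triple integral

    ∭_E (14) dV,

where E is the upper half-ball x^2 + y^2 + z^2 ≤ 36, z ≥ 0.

In spherical coordinates, x = ρ sin(φ) cos(θ), y = ρ sin(φ) sin(θ), z = ρ cos(φ), and dV = ρ^2 sin(φ) dρ dφ dθ.

The integrand becomes 14, so

    ∭_E (14) dV = ∫_{0}^{2π} ∫_{0}^{π/2} ∫_{0}^{6} (14) · ρ^2 sin(φ) dρ dφ dθ.

Inner (ρ): 1008sin(φ).
Middle (φ): 1008.
Outer (θ): 2016π.

Therefore the triple integral equals 2016π.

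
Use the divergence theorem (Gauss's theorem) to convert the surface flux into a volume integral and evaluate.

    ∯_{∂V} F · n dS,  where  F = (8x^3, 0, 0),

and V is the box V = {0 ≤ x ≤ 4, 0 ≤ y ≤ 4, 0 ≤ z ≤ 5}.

By the divergence theorem,

    ∯_{∂V} F · n dS = ∭_V (∇ · F) dV.

Compute the divergence:
    ∇ · F = ∂F_x/∂x + ∂F_y/∂y + ∂F_z/∂z = 24x^2 + 0 + 0 = 24x^2.

V is a rectangular box, so dV = dx dy dz with 0 ≤ x ≤ 4, 0 ≤ y ≤ 4, 0 ≤ z ≤ 5.

Integrate (24x^2) over V as an iterated integral:

    ∭_V (∇·F) dV = ∫_0^{4} ∫_0^{4} ∫_0^{5} (24x^2) dz dy dx.

Inner (z from 0 to 5): 120x^2.
Middle (y from 0 to 4): 480x^2.
Outer (x from 0 to 4): 10240.

Therefore ∯_{∂V} F · n dS = 10240.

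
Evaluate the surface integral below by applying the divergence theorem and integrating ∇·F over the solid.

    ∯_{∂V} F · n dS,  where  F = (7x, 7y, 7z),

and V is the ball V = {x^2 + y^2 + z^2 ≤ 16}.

By the divergence theorem,

    ∯_{∂V} F · n dS = ∭_V (∇ · F) dV.

Compute the divergence:
    ∇ · F = ∂F_x/∂x + ∂F_y/∂y + ∂F_z/∂z = 7 + 7 + 7 = 21.

In spherical coordinates, x = ρ sin(φ) cos(θ), y = ρ sin(φ) sin(θ), z = ρ cos(φ), dV = ρ^2 sin(φ) dρ dφ dθ, with 0 ≤ ρ ≤ 4, 0 ≤ φ ≤ π, 0 ≤ θ ≤ 2π.

The integrand, after substitution and multiplying by the volume element, becomes (21) · ρ^2 sin(φ), so

    ∭_V (∇·F) dV = ∫_0^{2π} ∫_0^{π} ∫_0^{4} (21) · ρ^2 sin(φ) dρ dφ dθ.

Inner (ρ from 0 to 4): 448sin(φ).
Middle (φ from 0 to π): 896.
Outer (θ from 0 to 2π): 1792π.

Therefore ∯_{∂V} F · n dS = 1792π.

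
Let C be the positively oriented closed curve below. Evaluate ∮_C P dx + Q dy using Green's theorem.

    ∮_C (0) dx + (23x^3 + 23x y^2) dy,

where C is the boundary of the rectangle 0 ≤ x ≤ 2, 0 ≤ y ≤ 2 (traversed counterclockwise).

Green's theorem converts the closed line integral into a double integral over the enclosed region D:

    ∮_C P dx + Q dy = ∬_D (∂Q/∂x - ∂P/∂y) dA.

Here P = 0, Q = 23x^3 + 23x y^2, so

    ∂Q/∂x = 69x^2 + 23y^2,    ∂P/∂y = 0,
    ∂Q/∂x - ∂P/∂y = 69x^2 + 23y^2.

D is the region 0 ≤ x ≤ 2, 0 ≤ y ≤ 2. Evaluating the double integral:

    ∬_D (69x^2 + 23y^2) dA = ∫_0^{2} ∫_0^{2} (69x^2 + 23y^2) dy dx.

Inner (y from 0 to 2): 138x^2 + 184/3.
Outer (x from 0 to 2): 1472/3.

Therefore ∮_C P dx + Q dy = 1472/3.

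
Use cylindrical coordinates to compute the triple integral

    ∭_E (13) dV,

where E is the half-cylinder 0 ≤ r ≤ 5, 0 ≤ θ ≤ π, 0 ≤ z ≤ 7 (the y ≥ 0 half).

In cylindrical coordinates, x = r cos(θ), y = r sin(θ), z = z, and dV = r dr dθ dz.

The integrand becomes 13, so

    ∭_E (13) dV = ∫_{0}^{π} ∫_{0}^{5} ∫_{0}^{7} (13) · r dz dr dθ.

Inner (z): 91r.
Middle (r from 0 to 5): 2275/2.
Outer (θ): 2275π/2.

Therefore the triple integral equals 2275π/2.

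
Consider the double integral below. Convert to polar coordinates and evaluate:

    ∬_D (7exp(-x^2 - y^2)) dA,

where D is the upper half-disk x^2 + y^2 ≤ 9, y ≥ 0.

The region D is 0 ≤ r ≤ 3, 0 ≤ θ ≤ π in polar coordinates, where x = r cos(θ), y = r sin(θ), and dA = r dr dθ.

Under the substitution, the integrand becomes 7exp(-r^2), so

    ∬_D (7exp(-x^2 - y^2)) dA = ∫_{0}^{π} ∫_{0}^{3} (7exp(-r^2)) · r dr dθ.

Inner integral (in r): ∫_{0}^{3} (7exp(-r^2)) · r dr = 7/2 - 7exp(-9)/2.

Outer integral (in θ): ∫_{0}^{π} (7/2 - 7exp(-9)/2) dθ = -7π (1 - exp(9))exp(-9)/2.

Therefore ∬_D (7exp(-x^2 - y^2)) dA = -7π (1 - exp(9))exp(-9)/2.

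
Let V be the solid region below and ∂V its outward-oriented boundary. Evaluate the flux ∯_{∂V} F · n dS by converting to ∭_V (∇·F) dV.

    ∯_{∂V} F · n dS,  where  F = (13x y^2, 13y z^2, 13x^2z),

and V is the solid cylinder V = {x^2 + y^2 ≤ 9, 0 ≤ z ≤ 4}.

By the divergence theorem,

    ∯_{∂V} F · n dS = ∭_V (∇ · F) dV.

Compute the divergence:
    ∇ · F = ∂F_x/∂x + ∂F_y/∂y + ∂F_z/∂z = 13y^2 + 13z^2 + 13x^2 = 13x^2 + 13y^2 + 13z^2.

In cylindrical coordinates, x = r cos(θ), y = r sin(θ), z = z, dV = r dr dθ dz, with 0 ≤ r ≤ 3, 0 ≤ θ ≤ 2π, 0 ≤ z ≤ 4.

The integrand, after substitution and multiplying by the volume element, becomes (13r^2 + 13z^2) · r, so

    ∭_V (∇·F) dV = ∫_0^{2π} ∫_0^{3} ∫_0^{4} (13r^2 + 13z^2) · r dz dr dθ.

Inner (z from 0 to 4): 52r (r^2 + 16/3).
Middle (r from 0 to 3): 2301.
Outer (θ from 0 to 2π): 4602π.

Therefore ∯_{∂V} F · n dS = 4602π.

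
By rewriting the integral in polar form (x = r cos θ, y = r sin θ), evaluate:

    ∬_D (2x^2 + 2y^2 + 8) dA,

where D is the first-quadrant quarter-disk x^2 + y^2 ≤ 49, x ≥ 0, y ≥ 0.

The region D is 0 ≤ r ≤ 7, 0 ≤ θ ≤ π/2 in polar coordinates, where x = r cos(θ), y = r sin(θ), and dA = r dr dθ.

Under the substitution, the integrand becomes 2r^2 + 8, so

    ∬_D (2x^2 + 2y^2 + 8) dA = ∫_{0}^{π/2} ∫_{0}^{7} (2r^2 + 8) · r dr dθ.

Inner integral (in r): ∫_{0}^{7} (2r^2 + 8) · r dr = 2793/2.

Outer integral (in θ): ∫_{0}^{π/2} (2793/2) dθ = 2793π/4.

Therefore ∬_D (2x^2 + 2y^2 + 8) dA = 2793π/4.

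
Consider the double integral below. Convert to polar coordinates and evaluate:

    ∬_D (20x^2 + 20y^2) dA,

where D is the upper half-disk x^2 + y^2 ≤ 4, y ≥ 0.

The region D is 0 ≤ r ≤ 2, 0 ≤ θ ≤ π in polar coordinates, where x = r cos(θ), y = r sin(θ), and dA = r dr dθ.

Under the substitution, the integrand becomes 20r^2, so

    ∬_D (20x^2 + 20y^2) dA = ∫_{0}^{π} ∫_{0}^{2} (20r^2) · r dr dθ.

Inner integral (in r): ∫_{0}^{2} (20r^2) · r dr = 80.

Outer integral (in θ): ∫_{0}^{π} (80) dθ = 80π.

Therefore ∬_D (20x^2 + 20y^2) dA = 80π.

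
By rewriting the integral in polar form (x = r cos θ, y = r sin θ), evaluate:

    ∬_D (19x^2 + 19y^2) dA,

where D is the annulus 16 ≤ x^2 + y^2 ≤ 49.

The region D is 4 ≤ r ≤ 7, 0 ≤ θ ≤ 2π in polar coordinates, where x = r cos(θ), y = r sin(θ), and dA = r dr dθ.

Under the substitution, the integrand becomes 19r^2, so

    ∬_D (19x^2 + 19y^2) dA = ∫_{0}^{2π} ∫_{4}^{7} (19r^2) · r dr dθ.

Inner integral (in r): ∫_{4}^{7} (19r^2) · r dr = 40755/4.

Outer integral (in θ): ∫_{0}^{2π} (40755/4) dθ = 40755π/2.

Therefore ∬_D (19x^2 + 19y^2) dA = 40755π/2.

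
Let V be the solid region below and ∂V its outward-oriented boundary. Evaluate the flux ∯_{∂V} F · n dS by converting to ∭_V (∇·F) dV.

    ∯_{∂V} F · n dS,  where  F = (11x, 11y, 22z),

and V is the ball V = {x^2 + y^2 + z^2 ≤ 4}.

By the divergence theorem,

    ∯_{∂V} F · n dS = ∭_V (∇ · F) dV.

Compute the divergence:
    ∇ · F = ∂F_x/∂x + ∂F_y/∂y + ∂F_z/∂z = 11 + 11 + 22 = 44.

In spherical coordinates, x = ρ sin(φ) cos(θ), y = ρ sin(φ) sin(θ), z = ρ cos(φ), dV = ρ^2 sin(φ) dρ dφ dθ, with 0 ≤ ρ ≤ 2, 0 ≤ φ ≤ π, 0 ≤ θ ≤ 2π.

The integrand, after substitution and multiplying by the volume element, becomes (44) · ρ^2 sin(φ), so

    ∭_V (∇·F) dV = ∫_0^{2π} ∫_0^{π} ∫_0^{2} (44) · ρ^2 sin(φ) dρ dφ dθ.

Inner (ρ from 0 to 2): 352sin(φ)/3.
Middle (φ from 0 to π): 704/3.
Outer (θ from 0 to 2π): 1408π/3.

Therefore ∯_{∂V} F · n dS = 1408π/3.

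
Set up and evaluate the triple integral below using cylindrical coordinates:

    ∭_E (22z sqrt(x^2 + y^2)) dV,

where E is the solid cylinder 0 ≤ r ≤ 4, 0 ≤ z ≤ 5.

In cylindrical coordinates, x = r cos(θ), y = r sin(θ), z = z, and dV = r dr dθ dz.

The integrand becomes 22r z, so

    ∭_E (22z sqrt(x^2 + y^2)) dV = ∫_{0}^{2π} ∫_{0}^{4} ∫_{0}^{5} (22r z) · r dz dr dθ.

Inner (z): 275r^2.
Middle (r from 0 to 4): 17600/3.
Outer (θ): 35200π/3.

Therefore the triple integral equals 35200π/3.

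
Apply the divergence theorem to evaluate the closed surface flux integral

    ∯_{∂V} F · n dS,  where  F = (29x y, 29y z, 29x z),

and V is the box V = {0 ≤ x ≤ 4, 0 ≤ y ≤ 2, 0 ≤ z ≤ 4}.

By the divergence theorem,

    ∯_{∂V} F · n dS = ∭_V (∇ · F) dV.

Compute the divergence:
    ∇ · F = ∂F_x/∂x + ∂F_y/∂y + ∂F_z/∂z = 29y + 29z + 29x = 29x + 29y + 29z.

V is a rectangular box, so dV = dx dy dz with 0 ≤ x ≤ 4, 0 ≤ y ≤ 2, 0 ≤ z ≤ 4.

Integrate (29x + 29y + 29z) over V as an iterated integral:

    ∭_V (∇·F) dV = ∫_0^{4} ∫_0^{2} ∫_0^{4} (29x + 29y + 29z) dz dy dx.

Inner (z from 0 to 4): 116x + 116y + 232.
Middle (y from 0 to 2): 232x + 696.
Outer (x from 0 to 4): 4640.

Therefore ∯_{∂V} F · n dS = 4640.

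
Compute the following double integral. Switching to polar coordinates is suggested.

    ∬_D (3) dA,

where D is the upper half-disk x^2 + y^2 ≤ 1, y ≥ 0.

The region D is 0 ≤ r ≤ 1, 0 ≤ θ ≤ π in polar coordinates, where x = r cos(θ), y = r sin(θ), and dA = r dr dθ.

Under the substitution, the integrand becomes 3, so

    ∬_D (3) dA = ∫_{0}^{π} ∫_{0}^{1} (3) · r dr dθ.

Inner integral (in r): ∫_{0}^{1} (3) · r dr = 3/2.

Outer integral (in θ): ∫_{0}^{π} (3/2) dθ = 3π/2.

Therefore ∬_D (3) dA = 3π/2.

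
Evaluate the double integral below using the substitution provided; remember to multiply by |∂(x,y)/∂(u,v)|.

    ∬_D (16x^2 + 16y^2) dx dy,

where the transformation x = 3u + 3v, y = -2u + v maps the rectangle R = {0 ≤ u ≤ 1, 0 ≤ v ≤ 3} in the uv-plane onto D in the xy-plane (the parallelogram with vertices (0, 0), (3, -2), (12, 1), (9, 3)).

Compute the Jacobian determinant of (x, y) with respect to (u, v):

    ∂(x,y)/∂(u,v) = | 3  3 | = (3)(1) - (3)(-2) = 9.
                   | -2  1 |

Its absolute value is |J| = 9 (the area scaling factor).

Substituting x = 3u + 3v, y = -2u + v into the integrand,

    16x^2 + 16y^2 → 208u^2 + 224u v + 160v^2,

so the integral becomes

    ∬_R (208u^2 + 224u v + 160v^2) · |J| du dv = ∫_0^1 ∫_0^3 (1872u^2 + 2016u v + 1440v^2) dv du.

Inner (v): 5616u^2 + 9072u + 12960.
Outer (u): 19368.

Therefore ∬_D (16x^2 + 16y^2) dx dy = 19368.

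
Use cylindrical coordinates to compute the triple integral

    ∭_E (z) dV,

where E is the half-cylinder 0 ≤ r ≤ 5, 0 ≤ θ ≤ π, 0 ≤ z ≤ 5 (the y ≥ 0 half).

In cylindrical coordinates, x = r cos(θ), y = r sin(θ), z = z, and dV = r dr dθ dz.

The integrand becomes z, so

    ∭_E (z) dV = ∫_{0}^{π} ∫_{0}^{5} ∫_{0}^{5} (z) · r dz dr dθ.

Inner (z): 25r/2.
Middle (r from 0 to 5): 625/4.
Outer (θ): 625π/4.

Therefore the triple integral equals 625π/4.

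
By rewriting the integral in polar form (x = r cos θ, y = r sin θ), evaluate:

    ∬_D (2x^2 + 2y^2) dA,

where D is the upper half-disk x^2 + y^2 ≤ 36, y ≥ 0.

The region D is 0 ≤ r ≤ 6, 0 ≤ θ ≤ π in polar coordinates, where x = r cos(θ), y = r sin(θ), and dA = r dr dθ.

Under the substitution, the integrand becomes 2r^2, so

    ∬_D (2x^2 + 2y^2) dA = ∫_{0}^{π} ∫_{0}^{6} (2r^2) · r dr dθ.

Inner integral (in r): ∫_{0}^{6} (2r^2) · r dr = 648.

Outer integral (in θ): ∫_{0}^{π} (648) dθ = 648π.

Therefore ∬_D (2x^2 + 2y^2) dA = 648π.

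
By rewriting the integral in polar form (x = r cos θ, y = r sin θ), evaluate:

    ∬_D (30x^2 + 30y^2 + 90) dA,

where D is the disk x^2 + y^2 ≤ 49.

The region D is 0 ≤ r ≤ 7, 0 ≤ θ ≤ 2π in polar coordinates, where x = r cos(θ), y = r sin(θ), and dA = r dr dθ.

Under the substitution, the integrand becomes 30r^2 + 90, so

    ∬_D (30x^2 + 30y^2 + 90) dA = ∫_{0}^{2π} ∫_{0}^{7} (30r^2 + 90) · r dr dθ.

Inner integral (in r): ∫_{0}^{7} (30r^2 + 90) · r dr = 40425/2.

Outer integral (in θ): ∫_{0}^{2π} (40425/2) dθ = 40425π.

Therefore ∬_D (30x^2 + 30y^2 + 90) dA = 40425π.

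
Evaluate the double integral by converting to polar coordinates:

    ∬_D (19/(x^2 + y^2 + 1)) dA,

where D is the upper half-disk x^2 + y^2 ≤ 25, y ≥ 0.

The region D is 0 ≤ r ≤ 5, 0 ≤ θ ≤ π in polar coordinates, where x = r cos(θ), y = r sin(θ), and dA = r dr dθ.

Under the substitution, the integrand becomes 19/(r^2 + 1), so

    ∬_D (19/(x^2 + y^2 + 1)) dA = ∫_{0}^{π} ∫_{0}^{5} (19/(r^2 + 1)) · r dr dθ.

Inner integral (in r): ∫_{0}^{5} (19/(r^2 + 1)) · r dr = 19log(26)/2.

Outer integral (in θ): ∫_{0}^{π} (19log(26)/2) dθ = 19π log(26)/2.

Therefore ∬_D (19/(x^2 + y^2 + 1)) dA = 19π log(26)/2.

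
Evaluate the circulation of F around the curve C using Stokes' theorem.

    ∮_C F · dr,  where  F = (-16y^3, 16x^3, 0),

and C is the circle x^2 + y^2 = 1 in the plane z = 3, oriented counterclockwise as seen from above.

Let S be the flat disk x^2 + y^2 ≤ 1 in the plane z = 3, with upward unit normal n̂ = ẑ. By Stokes' theorem,

    ∮_C F · dr = ∬_S (∇ × F) · n̂ dS = ∬_D (curl F)_z dA,

where D is the disk x^2 + y^2 ≤ 1.

Compute the curl of F = (-16y^3, 16x^3, 0):
    (∇ × F)_x = ∂F_z/∂y - ∂F_y/∂z = 0,
    (∇ × F)_y = ∂F_x/∂z - ∂F_z/∂x = 0,
    (∇ × F)_z = ∂F_y/∂x - ∂F_x/∂y = 48x^2 + 48y^2.

On z = 3, (curl F)_z = 48x^2 + 48y^2.

Convert to polar (x = r cos θ, y = r sin θ, dA = r dr dθ); the integrand becomes 48r^2, so

    ∬_D (curl F)_z dA = ∫_0^{2π} ∫_0^{1} (48r^2) · r dr dθ.

Inner (r from 0 to 1): 12.
Outer (θ from 0 to 2π): 24π.

Therefore ∮_C F · dr = 24π.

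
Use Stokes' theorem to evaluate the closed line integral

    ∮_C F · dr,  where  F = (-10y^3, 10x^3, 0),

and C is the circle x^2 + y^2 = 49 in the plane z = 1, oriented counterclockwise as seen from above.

Let S be the flat disk x^2 + y^2 ≤ 49 in the plane z = 1, with upward unit normal n̂ = ẑ. By Stokes' theorem,

    ∮_C F · dr = ∬_S (∇ × F) · n̂ dS = ∬_D (curl F)_z dA,

where D is the disk x^2 + y^2 ≤ 49.

Compute the curl of F = (-10y^3, 10x^3, 0):
    (∇ × F)_x = ∂F_z/∂y - ∂F_y/∂z = 0,
    (∇ × F)_y = ∂F_x/∂z - ∂F_z/∂x = 0,
    (∇ × F)_z = ∂F_y/∂x - ∂F_x/∂y = 30x^2 + 30y^2.

On z = 1, (curl F)_z = 30x^2 + 30y^2.

Convert to polar (x = r cos θ, y = r sin θ, dA = r dr dθ); the integrand becomes 30r^2, so

    ∬_D (curl F)_z dA = ∫_0^{2π} ∫_0^{7} (30r^2) · r dr dθ.

Inner (r from 0 to 7): 36015/2.
Outer (θ from 0 to 2π): 36015π.

Therefore ∮_C F · dr = 36015π.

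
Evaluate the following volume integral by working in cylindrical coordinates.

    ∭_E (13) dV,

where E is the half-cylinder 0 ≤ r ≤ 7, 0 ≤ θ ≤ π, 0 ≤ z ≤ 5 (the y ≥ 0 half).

In cylindrical coordinates, x = r cos(θ), y = r sin(θ), z = z, and dV = r dr dθ dz.

The integrand becomes 13, so

    ∭_E (13) dV = ∫_{0}^{π} ∫_{0}^{7} ∫_{0}^{5} (13) · r dz dr dθ.

Inner (z): 65r.
Middle (r from 0 to 7): 3185/2.
Outer (θ): 3185π/2.

Therefore the triple integral equals 3185π/2.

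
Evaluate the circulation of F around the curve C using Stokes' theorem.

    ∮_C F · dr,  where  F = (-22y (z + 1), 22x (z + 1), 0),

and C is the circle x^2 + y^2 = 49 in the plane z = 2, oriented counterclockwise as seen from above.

Let S be the flat disk x^2 + y^2 ≤ 49 in the plane z = 2, with upward unit normal n̂ = ẑ. By Stokes' theorem,

    ∮_C F · dr = ∬_S (∇ × F) · n̂ dS = ∬_D (curl F)_z dA,

where D is the disk x^2 + y^2 ≤ 49.

Compute the curl of F = (-22y (z + 1), 22x (z + 1), 0):
    (∇ × F)_x = ∂F_z/∂y - ∂F_y/∂z = -22x,
    (∇ × F)_y = ∂F_x/∂z - ∂F_z/∂x = -22y,
    (∇ × F)_z = ∂F_y/∂x - ∂F_x/∂y = 44z + 44.

On z = 2, (curl F)_z = 132.

Convert to polar (x = r cos θ, y = r sin θ, dA = r dr dθ); the integrand becomes 132, so

    ∬_D (curl F)_z dA = ∫_0^{2π} ∫_0^{7} (132) · r dr dθ.

Inner (r from 0 to 7): 3234.
Outer (θ from 0 to 2π): 6468π.

Therefore ∮_C F · dr = 6468π.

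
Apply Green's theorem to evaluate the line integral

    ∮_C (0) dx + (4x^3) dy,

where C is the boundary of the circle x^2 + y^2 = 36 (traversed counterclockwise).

Green's theorem converts the closed line integral into a double integral over the enclosed region D:

    ∮_C P dx + Q dy = ∬_D (∂Q/∂x - ∂P/∂y) dA.

Here P = 0, Q = 4x^3, so

    ∂Q/∂x = 12x^2,    ∂P/∂y = 0,
    ∂Q/∂x - ∂P/∂y = 12x^2.

D is the region x^2 + y^2 ≤ 36. Evaluating the double integral:

In polar coordinates (x = r cos θ, y = r sin θ, dA = r dr dθ) the integrand becomes 12r^2cos(θ)^2, so

    ∬_D (12x^2) dA = ∫_0^{2π} ∫_0^{6} (12r^2cos(θ)^2) · r dr dθ.

Inner (r from 0 to 6): 3888cos(θ)^2.
Outer (θ from 0 to 2π): 3888π.

Therefore ∮_C P dx + Q dy = 3888π.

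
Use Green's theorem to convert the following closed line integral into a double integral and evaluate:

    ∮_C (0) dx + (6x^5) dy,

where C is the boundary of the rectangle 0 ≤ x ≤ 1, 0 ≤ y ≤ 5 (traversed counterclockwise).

Green's theorem converts the closed line integral into a double integral over the enclosed region D:

    ∮_C P dx + Q dy = ∬_D (∂Q/∂x - ∂P/∂y) dA.

Here P = 0, Q = 6x^5, so

    ∂Q/∂x = 30x^4,    ∂P/∂y = 0,
    ∂Q/∂x - ∂P/∂y = 30x^4.

D is the region 0 ≤ x ≤ 1, 0 ≤ y ≤ 5. Evaluating the double integral:

    ∬_D (30x^4) dA = ∫_0^{1} ∫_0^{5} (30x^4) dy dx.

Inner (y from 0 to 5): 150x^4.
Outer (x from 0 to 1): 30.

Therefore ∮_C P dx + Q dy = 30.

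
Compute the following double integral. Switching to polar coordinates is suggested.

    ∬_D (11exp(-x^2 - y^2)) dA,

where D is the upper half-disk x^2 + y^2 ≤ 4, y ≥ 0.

The region D is 0 ≤ r ≤ 2, 0 ≤ θ ≤ π in polar coordinates, where x = r cos(θ), y = r sin(θ), and dA = r dr dθ.

Under the substitution, the integrand becomes 11exp(-r^2), so

    ∬_D (11exp(-x^2 - y^2)) dA = ∫_{0}^{π} ∫_{0}^{2} (11exp(-r^2)) · r dr dθ.

Inner integral (in r): ∫_{0}^{2} (11exp(-r^2)) · r dr = 11/2 - 11exp(-4)/2.

Outer integral (in θ): ∫_{0}^{π} (11/2 - 11exp(-4)/2) dθ = -11π (1 - exp(4))exp(-4)/2.

Therefore ∬_D (11exp(-x^2 - y^2)) dA = -11π (1 - exp(4))exp(-4)/2.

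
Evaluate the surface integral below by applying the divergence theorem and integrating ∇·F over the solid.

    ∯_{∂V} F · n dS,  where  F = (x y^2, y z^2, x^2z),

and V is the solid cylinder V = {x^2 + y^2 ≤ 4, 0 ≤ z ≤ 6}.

By the divergence theorem,

    ∯_{∂V} F · n dS = ∭_V (∇ · F) dV.

Compute the divergence:
    ∇ · F = ∂F_x/∂x + ∂F_y/∂y + ∂F_z/∂z = y^2 + z^2 + x^2 = x^2 + y^2 + z^2.

In cylindrical coordinates, x = r cos(θ), y = r sin(θ), z = z, dV = r dr dθ dz, with 0 ≤ r ≤ 2, 0 ≤ θ ≤ 2π, 0 ≤ z ≤ 6.

The integrand, after substitution and multiplying by the volume element, becomes (r^2 + z^2) · r, so

    ∭_V (∇·F) dV = ∫_0^{2π} ∫_0^{2} ∫_0^{6} (r^2 + z^2) · r dz dr dθ.

Inner (z from 0 to 6): 6r (r^2 + 12).
Middle (r from 0 to 2): 168.
Outer (θ from 0 to 2π): 336π.

Therefore ∯_{∂V} F · n dS = 336π.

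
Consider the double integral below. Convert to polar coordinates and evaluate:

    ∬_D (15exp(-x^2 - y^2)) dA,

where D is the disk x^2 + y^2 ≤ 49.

The region D is 0 ≤ r ≤ 7, 0 ≤ θ ≤ 2π in polar coordinates, where x = r cos(θ), y = r sin(θ), and dA = r dr dθ.

Under the substitution, the integrand becomes 15exp(-r^2), so

    ∬_D (15exp(-x^2 - y^2)) dA = ∫_{0}^{2π} ∫_{0}^{7} (15exp(-r^2)) · r dr dθ.

Inner integral (in r): ∫_{0}^{7} (15exp(-r^2)) · r dr = 15/2 - 15exp(-49)/2.

Outer integral (in θ): ∫_{0}^{2π} (15/2 - 15exp(-49)/2) dθ = -15π exp(-49) + 15π.

Therefore ∬_D (15exp(-x^2 - y^2)) dA = -15π exp(-49) + 15π.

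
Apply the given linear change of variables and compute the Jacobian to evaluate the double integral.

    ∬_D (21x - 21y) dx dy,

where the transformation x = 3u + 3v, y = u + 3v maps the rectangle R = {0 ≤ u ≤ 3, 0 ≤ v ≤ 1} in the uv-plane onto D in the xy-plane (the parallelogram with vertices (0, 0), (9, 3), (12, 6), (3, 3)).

Compute the Jacobian determinant of (x, y) with respect to (u, v):

    ∂(x,y)/∂(u,v) = | 3  3 | = (3)(3) - (3)(1) = 6.
                   | 1  3 |

Its absolute value is |J| = 6 (the area scaling factor).

Substituting x = 3u + 3v, y = u + 3v into the integrand,

    21x - 21y → 42u,

so the integral becomes

    ∬_R (42u) · |J| du dv = ∫_0^3 ∫_0^1 (252u) dv du.

Inner (v): 252u.
Outer (u): 1134.

Therefore ∬_D (21x - 21y) dx dy = 1134.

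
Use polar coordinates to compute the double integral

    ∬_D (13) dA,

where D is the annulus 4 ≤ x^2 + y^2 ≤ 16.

The region D is 2 ≤ r ≤ 4, 0 ≤ θ ≤ 2π in polar coordinates, where x = r cos(θ), y = r sin(θ), and dA = r dr dθ.

Under the substitution, the integrand becomes 13, so

    ∬_D (13) dA = ∫_{0}^{2π} ∫_{2}^{4} (13) · r dr dθ.

Inner integral (in r): ∫_{2}^{4} (13) · r dr = 78.

Outer integral (in θ): ∫_{0}^{2π} (78) dθ = 156π.

Therefore ∬_D (13) dA = 156π.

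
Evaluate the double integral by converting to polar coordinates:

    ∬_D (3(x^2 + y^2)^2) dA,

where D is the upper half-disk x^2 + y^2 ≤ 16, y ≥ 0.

The region D is 0 ≤ r ≤ 4, 0 ≤ θ ≤ π in polar coordinates, where x = r cos(θ), y = r sin(θ), and dA = r dr dθ.

Under the substitution, the integrand becomes 3r^4, so

    ∬_D (3(x^2 + y^2)^2) dA = ∫_{0}^{π} ∫_{0}^{4} (3r^4) · r dr dθ.

Inner integral (in r): ∫_{0}^{4} (3r^4) · r dr = 2048.

Outer integral (in θ): ∫_{0}^{π} (2048) dθ = 2048π.

Therefore ∬_D (3(x^2 + y^2)^2) dA = 2048π.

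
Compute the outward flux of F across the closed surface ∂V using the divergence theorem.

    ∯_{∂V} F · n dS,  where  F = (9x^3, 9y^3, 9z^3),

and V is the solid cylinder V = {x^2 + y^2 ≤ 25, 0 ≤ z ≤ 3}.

By the divergence theorem,

    ∯_{∂V} F · n dS = ∭_V (∇ · F) dV.

Compute the divergence:
    ∇ · F = ∂F_x/∂x + ∂F_y/∂y + ∂F_z/∂z = 27x^2 + 27y^2 + 27z^2.

In cylindrical coordinates, x = r cos(θ), y = r sin(θ), z = z, dV = r dr dθ dz, with 0 ≤ r ≤ 5, 0 ≤ θ ≤ 2π, 0 ≤ z ≤ 3.

The integrand, after substitution and multiplying by the volume element, becomes (27r^2 + 27z^2) · r, so

    ∭_V (∇·F) dV = ∫_0^{2π} ∫_0^{5} ∫_0^{3} (27r^2 + 27z^2) · r dz dr dθ.

Inner (z from 0 to 3): 81r (r^2 + 3).
Middle (r from 0 to 5): 62775/4.
Outer (θ from 0 to 2π): 62775π/2.

Therefore ∯_{∂V} F · n dS = 62775π/2.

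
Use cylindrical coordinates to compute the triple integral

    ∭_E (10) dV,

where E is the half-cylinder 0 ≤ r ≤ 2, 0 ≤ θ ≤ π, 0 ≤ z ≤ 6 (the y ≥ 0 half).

In cylindrical coordinates, x = r cos(θ), y = r sin(θ), z = z, and dV = r dr dθ dz.

The integrand becomes 10, so

    ∭_E (10) dV = ∫_{0}^{π} ∫_{0}^{2} ∫_{0}^{6} (10) · r dz dr dθ.

Inner (z): 60r.
Middle (r from 0 to 2): 120.
Outer (θ): 120π.

Therefore the triple integral equals 120π.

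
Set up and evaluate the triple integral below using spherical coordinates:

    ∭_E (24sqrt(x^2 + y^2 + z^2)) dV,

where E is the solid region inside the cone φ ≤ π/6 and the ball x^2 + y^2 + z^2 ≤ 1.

In spherical coordinates, x = ρ sin(φ) cos(θ), y = ρ sin(φ) sin(θ), z = ρ cos(φ), and dV = ρ^2 sin(φ) dρ dφ dθ.

The integrand becomes 24ρ, so

    ∭_E (24sqrt(x^2 + y^2 + z^2)) dV = ∫_{0}^{2π} ∫_{0}^{π/6} ∫_{0}^{1} (24ρ) · ρ^2 sin(φ) dρ dφ dθ.

Inner (ρ): 6sin(φ).
Middle (φ): 6 - 3sqrt(3).
Outer (θ): 6π (2 - sqrt(3)).

Therefore the triple integral equals 6π (2 - sqrt(3)).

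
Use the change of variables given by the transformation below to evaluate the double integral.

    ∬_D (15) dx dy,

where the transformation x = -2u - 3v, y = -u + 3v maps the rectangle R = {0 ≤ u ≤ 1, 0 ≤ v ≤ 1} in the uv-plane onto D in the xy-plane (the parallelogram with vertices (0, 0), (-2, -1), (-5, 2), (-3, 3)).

Compute the Jacobian determinant of (x, y) with respect to (u, v):

    ∂(x,y)/∂(u,v) = | -2  -3 | = (-2)(3) - (-3)(-1) = -9.
                   | -1  3 |

Its absolute value is |J| = 9 (the area scaling factor).

Substituting x = -2u - 3v, y = -u + 3v into the integrand,

    15 → 15,

so the integral becomes

    ∬_R (15) · |J| du dv = ∫_0^1 ∫_0^1 (135) dv du.

Inner (v): 135.
Outer (u): 135.

Therefore ∬_D (15) dx dy = 135.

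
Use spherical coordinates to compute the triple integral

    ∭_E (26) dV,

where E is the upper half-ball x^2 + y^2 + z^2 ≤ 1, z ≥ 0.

In spherical coordinates, x = ρ sin(φ) cos(θ), y = ρ sin(φ) sin(θ), z = ρ cos(φ), and dV = ρ^2 sin(φ) dρ dφ dθ.

The integrand becomes 26, so

    ∭_E (26) dV = ∫_{0}^{2π} ∫_{0}^{π/2} ∫_{0}^{1} (26) · ρ^2 sin(φ) dρ dφ dθ.

Inner (ρ): 26sin(φ)/3.
Middle (φ): 26/3.
Outer (θ): 52π/3.

Therefore the triple integral equals 52π/3.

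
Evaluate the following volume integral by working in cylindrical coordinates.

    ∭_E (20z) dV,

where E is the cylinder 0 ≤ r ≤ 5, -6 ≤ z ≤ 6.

In cylindrical coordinates, x = r cos(θ), y = r sin(θ), z = z, and dV = r dr dθ dz.

The integrand becomes 20z, so

    ∭_E (20z) dV = ∫_{0}^{2π} ∫_{0}^{5} ∫_{-6}^{6} (20z) · r dz dr dθ.

Inner (z): 0.
Middle (r from 0 to 5): 0.
Outer (θ): 0.

Therefore the triple integral equals 0.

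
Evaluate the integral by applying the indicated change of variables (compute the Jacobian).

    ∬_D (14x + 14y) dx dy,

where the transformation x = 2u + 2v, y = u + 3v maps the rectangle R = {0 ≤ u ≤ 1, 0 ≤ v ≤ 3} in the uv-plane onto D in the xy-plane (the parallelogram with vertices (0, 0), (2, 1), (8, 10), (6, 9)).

Compute the Jacobian determinant of (x, y) with respect to (u, v):

    ∂(x,y)/∂(u,v) = | 2  2 | = (2)(3) - (2)(1) = 4.
                   | 1  3 |

Its absolute value is |J| = 4 (the area scaling factor).

Substituting x = 2u + 2v, y = u + 3v into the integrand,

    14x + 14y → 42u + 70v,

so the integral becomes

    ∬_R (42u + 70v) · |J| du dv = ∫_0^1 ∫_0^3 (168u + 280v) dv du.

Inner (v): 504u + 1260.
Outer (u): 1512.

Therefore ∬_D (14x + 14y) dx dy = 1512.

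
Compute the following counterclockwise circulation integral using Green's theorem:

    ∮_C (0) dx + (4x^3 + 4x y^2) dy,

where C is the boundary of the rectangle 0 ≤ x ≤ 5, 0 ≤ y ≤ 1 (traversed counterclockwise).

Green's theorem converts the closed line integral into a double integral over the enclosed region D:

    ∮_C P dx + Q dy = ∬_D (∂Q/∂x - ∂P/∂y) dA.

Here P = 0, Q = 4x^3 + 4x y^2, so

    ∂Q/∂x = 12x^2 + 4y^2,    ∂P/∂y = 0,
    ∂Q/∂x - ∂P/∂y = 12x^2 + 4y^2.

D is the region 0 ≤ x ≤ 5, 0 ≤ y ≤ 1. Evaluating the double integral:

    ∬_D (12x^2 + 4y^2) dA = ∫_0^{5} ∫_0^{1} (12x^2 + 4y^2) dy dx.

Inner (y from 0 to 1): 12x^2 + 4/3.
Outer (x from 0 to 5): 1520/3.

Therefore ∮_C P dx + Q dy = 1520/3.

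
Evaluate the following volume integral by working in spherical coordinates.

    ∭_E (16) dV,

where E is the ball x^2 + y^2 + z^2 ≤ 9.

In spherical coordinates, x = ρ sin(φ) cos(θ), y = ρ sin(φ) sin(θ), z = ρ cos(φ), and dV = ρ^2 sin(φ) dρ dφ dθ.

The integrand becomes 16, so

    ∭_E (16) dV = ∫_{0}^{2π} ∫_{0}^{π} ∫_{0}^{3} (16) · ρ^2 sin(φ) dρ dφ dθ.

Inner (ρ): 144sin(φ).
Middle (φ): 288.
Outer (θ): 576π.

Therefore the triple integral equals 576π.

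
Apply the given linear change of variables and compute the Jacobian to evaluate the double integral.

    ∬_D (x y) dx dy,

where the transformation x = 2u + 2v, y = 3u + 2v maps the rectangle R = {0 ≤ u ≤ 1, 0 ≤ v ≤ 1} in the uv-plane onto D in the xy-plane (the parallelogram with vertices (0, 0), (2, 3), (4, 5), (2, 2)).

Compute the Jacobian determinant of (x, y) with respect to (u, v):

    ∂(x,y)/∂(u,v) = | 2  2 | = (2)(2) - (2)(3) = -2.
                   | 3  2 |

Its absolute value is |J| = 2 (the area scaling factor).

Substituting x = 2u + 2v, y = 3u + 2v into the integrand,

    x y → 6u^2 + 10u v + 4v^2,

so the integral becomes

    ∬_R (6u^2 + 10u v + 4v^2) · |J| du dv = ∫_0^1 ∫_0^1 (12u^2 + 20u v + 8v^2) dv du.

Inner (v): 12u^2 + 10u + 8/3.
Outer (u): 35/3.

Therefore ∬_D (x y) dx dy = 35/3.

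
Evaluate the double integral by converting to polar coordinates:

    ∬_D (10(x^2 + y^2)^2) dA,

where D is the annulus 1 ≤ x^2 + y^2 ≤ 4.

The region D is 1 ≤ r ≤ 2, 0 ≤ θ ≤ 2π in polar coordinates, where x = r cos(θ), y = r sin(θ), and dA = r dr dθ.

Under the substitution, the integrand becomes 10r^4, so

    ∬_D (10(x^2 + y^2)^2) dA = ∫_{0}^{2π} ∫_{1}^{2} (10r^4) · r dr dθ.

Inner integral (in r): ∫_{1}^{2} (10r^4) · r dr = 105.

Outer integral (in θ): ∫_{0}^{2π} (105) dθ = 210π.

Therefore ∬_D (10(x^2 + y^2)^2) dA = 210π.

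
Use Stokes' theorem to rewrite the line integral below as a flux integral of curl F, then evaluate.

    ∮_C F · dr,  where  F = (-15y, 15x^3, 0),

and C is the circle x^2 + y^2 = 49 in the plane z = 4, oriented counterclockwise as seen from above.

Let S be the flat disk x^2 + y^2 ≤ 49 in the plane z = 4, with upward unit normal n̂ = ẑ. By Stokes' theorem,

    ∮_C F · dr = ∬_S (∇ × F) · n̂ dS = ∬_D (curl F)_z dA,

where D is the disk x^2 + y^2 ≤ 49.

Compute the curl of F = (-15y, 15x^3, 0):
    (∇ × F)_x = ∂F_z/∂y - ∂F_y/∂z = 0,
    (∇ × F)_y = ∂F_x/∂z - ∂F_z/∂x = 0,
    (∇ × F)_z = ∂F_y/∂x - ∂F_x/∂y = 45x^2 + 15.

On z = 4, (curl F)_z = 45x^2 + 15.

Convert to polar (x = r cos θ, y = r sin θ, dA = r dr dθ); the integrand becomes 45r^2cos(θ)^2 + 15, so

    ∬_D (curl F)_z dA = ∫_0^{2π} ∫_0^{7} (45r^2cos(θ)^2 + 15) · r dr dθ.

Inner (r from 0 to 7): 108045cos(θ)^2/4 + 735/2.
Outer (θ from 0 to 2π): 110985π/4.

Therefore ∮_C F · dr = 110985π/4.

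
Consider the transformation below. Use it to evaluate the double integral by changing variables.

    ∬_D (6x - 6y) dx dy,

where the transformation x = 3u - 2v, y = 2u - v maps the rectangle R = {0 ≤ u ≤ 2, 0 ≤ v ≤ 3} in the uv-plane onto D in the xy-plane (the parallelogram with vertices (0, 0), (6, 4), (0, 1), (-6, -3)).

Compute the Jacobian determinant of (x, y) with respect to (u, v):

    ∂(x,y)/∂(u,v) = | 3  -2 | = (3)(-1) - (-2)(2) = 1.
                   | 2  -1 |

Its absolute value is |J| = 1 (the area scaling factor).

Substituting x = 3u - 2v, y = 2u - v into the integrand,

    6x - 6y → 6u - 6v,

so the integral becomes

    ∬_R (6u - 6v) · |J| du dv = ∫_0^2 ∫_0^3 (6u - 6v) dv du.

Inner (v): 18u - 27.
Outer (u): -18.

Therefore ∬_D (6x - 6y) dx dy = -18.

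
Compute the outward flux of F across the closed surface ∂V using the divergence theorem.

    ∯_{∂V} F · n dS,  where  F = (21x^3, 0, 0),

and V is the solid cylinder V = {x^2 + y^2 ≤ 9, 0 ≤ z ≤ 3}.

By the divergence theorem,

    ∯_{∂V} F · n dS = ∭_V (∇ · F) dV.

Compute the divergence:
    ∇ · F = ∂F_x/∂x + ∂F_y/∂y + ∂F_z/∂z = 63x^2 + 0 + 0 = 63x^2.

In cylindrical coordinates, x = r cos(θ), y = r sin(θ), z = z, dV = r dr dθ dz, with 0 ≤ r ≤ 3, 0 ≤ θ ≤ 2π, 0 ≤ z ≤ 3.

The integrand, after substitution and multiplying by the volume element, becomes (63r^2cos(θ)^2) · r, so

    ∭_V (∇·F) dV = ∫_0^{2π} ∫_0^{3} ∫_0^{3} (63r^2cos(θ)^2) · r dz dr dθ.

Inner (z from 0 to 3): 189r^3cos(θ)^2.
Middle (r from 0 to 3): 15309cos(θ)^2/4.
Outer (θ from 0 to 2π): 15309π/4.

Therefore ∯_{∂V} F · n dS = 15309π/4.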